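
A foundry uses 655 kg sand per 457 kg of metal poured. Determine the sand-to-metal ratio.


Formula: Sand-to-Metal Ratio = W_sand / W_metal
Ratio = 655 kg / 457 kg = 1.4333

1.4333


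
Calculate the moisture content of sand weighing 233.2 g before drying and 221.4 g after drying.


Formula: MC = (W_wet - W_dry) / W_wet * 100
Water mass = 233.2 - 221.4 = 11.8 g
MC = 11.8 / 233.2 * 100 = 5.0600%

Answer: 5.0600%


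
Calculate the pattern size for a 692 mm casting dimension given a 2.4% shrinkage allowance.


Formula: L_pattern = L_casting * (1 + shrinkage_rate/100)
Shrinkage factor = 1 + 2.4/100 = 1.024
L_pattern = 692 mm * 1.024 = 708.6080 mm

708.6080 mm


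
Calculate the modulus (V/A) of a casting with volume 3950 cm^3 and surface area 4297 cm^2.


Formula: Casting Modulus M = V / A
M = 3950 cm^3 / 4297 cm^2 = 0.9192 cm

0.9192 cm


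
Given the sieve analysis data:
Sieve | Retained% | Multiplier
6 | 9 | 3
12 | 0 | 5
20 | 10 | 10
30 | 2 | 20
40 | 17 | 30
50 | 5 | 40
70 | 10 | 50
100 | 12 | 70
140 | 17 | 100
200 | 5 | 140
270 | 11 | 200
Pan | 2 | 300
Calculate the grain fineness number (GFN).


Formula: GFN = sum(pct * multiplier) / sum(pct)
sum(pct * multiplier) = 7417
sum(pct) = 100
GFN = 7417 / 100 = 74.17

Answer: 74.17


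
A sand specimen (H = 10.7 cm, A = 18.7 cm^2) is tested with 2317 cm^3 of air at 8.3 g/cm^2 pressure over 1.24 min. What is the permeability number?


Formula: Permeability Number P = (V * H) / (p * A * t)
Numerator: V * H = 2317 * 10.7 = 24791.9
Denominator: p * A * t = 8.3 * 18.7 * 1.24 = 192.4604
P = 24791.9 / 192.4604 = 128.8156

Answer: 128.8156


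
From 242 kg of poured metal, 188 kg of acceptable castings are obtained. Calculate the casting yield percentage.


Formula: Casting Yield = (W_good / W_total) * 100
Yield = (188 kg / 242 kg) * 100 = 77.6860%

Answer: 77.6860%


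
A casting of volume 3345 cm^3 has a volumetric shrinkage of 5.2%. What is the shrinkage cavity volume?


Formula: V_shrink = V_casting * shrinkage_pct / 100
V_shrink = 3345 cm^3 * 5.2 / 100 = 173.9400 cm^3

Final answer: 173.9400 cm^3


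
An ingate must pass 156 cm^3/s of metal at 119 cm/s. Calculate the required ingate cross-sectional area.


Formula: A_ingate = Q / v  (continuity equation)
A = 156 cm^3/s / 119 cm/s = 1.3109 cm^2


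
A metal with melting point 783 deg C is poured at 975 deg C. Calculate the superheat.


Formula: Superheat = T_pour - T_melt
Superheat = 975 - 783 = 192 deg C

Final answer: 192 deg C


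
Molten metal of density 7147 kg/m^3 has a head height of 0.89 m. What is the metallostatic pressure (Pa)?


Formula: P = rho * g * h
rho * g = 7147 * 9.81 = 70112.07 N/m^3
P = 70112.07 * 0.89 = 62399.7423 Pa

62399.7423 Pa


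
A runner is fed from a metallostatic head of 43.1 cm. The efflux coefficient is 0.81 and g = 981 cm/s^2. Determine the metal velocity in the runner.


Formula: v = Cd * sqrt(2 * g * h)  (Torricelli with discharge coefficient)
2*g*h = 2 * 981 * 43.1 = 84562.2 cm^2/s^2
sqrt(84562.2) = 290.79580 cm/s
v = 0.81 * 290.79580 = 235.5446 cm/s


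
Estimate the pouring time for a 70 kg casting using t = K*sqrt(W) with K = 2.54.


Formula: t = K * sqrt(W)
sqrt(W) = sqrt(70) = 8.36660
t = 2.54 * 8.36660 = 21.2512 s


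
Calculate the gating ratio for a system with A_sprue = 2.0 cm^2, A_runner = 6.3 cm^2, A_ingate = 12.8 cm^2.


Sprue:Runner:Ingate = 1 : 6.3/2.0 : 12.8/2.0 = 1:3.15:6.40


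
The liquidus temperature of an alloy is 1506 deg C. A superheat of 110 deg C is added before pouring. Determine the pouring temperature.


Formula: T_pour = T_melt + Superheat
T_pour = 1506 + 110 = 1616 deg C

Final answer: 1616 deg C


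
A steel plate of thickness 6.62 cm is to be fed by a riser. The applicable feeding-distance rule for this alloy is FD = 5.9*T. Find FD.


Formula: FD = 5.9 * T  (riser feeding-distance rule)
FD = 5.9 * 6.62 cm = 39.0580 cm

Answer: 39.0580 cm


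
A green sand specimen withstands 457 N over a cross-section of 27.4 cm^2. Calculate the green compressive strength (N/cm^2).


Formula: Compressive Strength = Force / Area
Strength = 457 N / 27.4 cm^2 = 16.6788 N/cm^2

Final answer: 16.6788 N/cm^2


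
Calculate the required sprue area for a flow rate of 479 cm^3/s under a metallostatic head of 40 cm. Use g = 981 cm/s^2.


Formula: v = sqrt(2*g*h), A = Q/v
Velocity: v = sqrt(2 * 981 * 40) = sqrt(78480) = 280.1428 cm/s
Sprue area: A = Q / v = 479 / 280.1428 = 1.7098 cm^2

Final answer: 1.7098 cm^2


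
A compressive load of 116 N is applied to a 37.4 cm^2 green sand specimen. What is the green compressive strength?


Formula: Compressive Strength = Force / Area
Strength = 116 N / 37.4 cm^2 = 3.1016 N/cm^2


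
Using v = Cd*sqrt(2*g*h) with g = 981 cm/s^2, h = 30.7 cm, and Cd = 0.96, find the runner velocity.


Formula: v = Cd * sqrt(2 * g * h)  (Torricelli with discharge coefficient)
2*g*h = 2 * 981 * 30.7 = 60233.4 cm^2/s^2
sqrt(60233.4) = 245.42494 cm/s
v = 0.96 * 245.42494 = 235.6079 cm/s

Answer: 235.6079 cm/s


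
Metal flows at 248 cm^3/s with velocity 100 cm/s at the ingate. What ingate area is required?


Formula: A_ingate = Q / v  (continuity equation)
A = 248 cm^3/s / 100 cm/s = 2.4800 cm^2


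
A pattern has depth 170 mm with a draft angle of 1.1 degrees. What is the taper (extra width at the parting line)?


Formula: taper = depth * tan(draft_angle)
tan(1.1 deg) = 0.0192010
taper = 170 mm * 0.0192010 = 3.2642 mm

Final answer: 3.2642 mm


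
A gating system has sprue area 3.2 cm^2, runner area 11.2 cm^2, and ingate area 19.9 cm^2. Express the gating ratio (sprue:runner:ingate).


Sprue:Runner:Ingate = 1 : 11.2/3.2 : 19.9/3.2 = 1:3.50:6.22


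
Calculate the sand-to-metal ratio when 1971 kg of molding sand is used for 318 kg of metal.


Formula: Sand-to-Metal Ratio = W_sand / W_metal
Ratio = 1971 kg / 318 kg = 6.1981

6.1981


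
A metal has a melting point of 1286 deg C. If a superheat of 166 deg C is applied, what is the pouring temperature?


Formula: T_pour = T_melt + Superheat
T_pour = 1286 + 166 = 1452 deg C

Answer: 1452 deg C


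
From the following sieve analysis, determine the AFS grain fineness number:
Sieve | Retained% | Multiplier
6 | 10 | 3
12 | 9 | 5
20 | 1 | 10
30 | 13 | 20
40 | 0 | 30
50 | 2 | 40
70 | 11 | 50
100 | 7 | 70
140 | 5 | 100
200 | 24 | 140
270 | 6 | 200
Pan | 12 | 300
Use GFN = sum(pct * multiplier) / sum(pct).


Formula: GFN = sum(pct * multiplier) / sum(pct)
sum(pct * multiplier) = 10125
sum(pct) = 100
GFN = 10125 / 100 = 101.25

Answer: 101.25


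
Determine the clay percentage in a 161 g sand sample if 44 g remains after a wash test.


Formula: Clay% = (W_total - W_washed) / W_total * 100
Clay mass = 161 - 44 = 117 g
Clay% = 117 / 161 * 100 = 72.6708%

Answer: 72.6708%


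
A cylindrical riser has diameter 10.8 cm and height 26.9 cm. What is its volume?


Formula: V = pi * (D/2)^2 * H  (cylinder volume)
Radius = D/2 = 10.8/2 = 5.4 cm
V = pi * 5.4^2 * 26.9 = 2464.2778 cm^3

Answer: 2464.2778 cm^3


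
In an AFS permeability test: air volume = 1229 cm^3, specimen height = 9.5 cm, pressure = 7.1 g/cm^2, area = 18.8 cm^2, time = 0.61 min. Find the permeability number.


Formula: Permeability Number P = (V * H) / (p * A * t)
Numerator: V * H = 1229 * 9.5 = 11675.5
Denominator: p * A * t = 7.1 * 18.8 * 0.61 = 81.4228
P = 11675.5 / 81.4228 = 143.3935

Answer: 143.3935


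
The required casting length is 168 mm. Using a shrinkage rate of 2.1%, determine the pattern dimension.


Formula: L_pattern = L_casting * (1 + shrinkage_rate/100)
Shrinkage factor = 1 + 2.1/100 = 1.021
L_pattern = 168 mm * 1.021 = 171.5280 mm

Answer: 171.5280 mm


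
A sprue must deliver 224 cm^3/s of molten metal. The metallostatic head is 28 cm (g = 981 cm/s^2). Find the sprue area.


Formula: v = sqrt(2*g*h), A = Q/v
Velocity: v = sqrt(2 * 981 * 28) = sqrt(54936) = 234.3843 cm/s
Sprue area: A = Q / v = 224 / 234.3843 = 0.9557 cm^2

Final answer: 0.9557 cm^2


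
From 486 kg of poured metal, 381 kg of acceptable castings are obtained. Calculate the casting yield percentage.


Formula: Casting Yield = (W_good / W_total) * 100
Yield = (381 kg / 486 kg) * 100 = 78.3951%


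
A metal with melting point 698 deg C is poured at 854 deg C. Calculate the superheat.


Formula: Superheat = T_pour - T_melt
Superheat = 854 - 698 = 156 deg C


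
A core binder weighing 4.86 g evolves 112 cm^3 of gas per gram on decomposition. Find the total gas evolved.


Formula: V_gas = W_binder * gas_evolution_rate
V = 4.86 g * 112 cm^3/g = 544.3200 cm^3


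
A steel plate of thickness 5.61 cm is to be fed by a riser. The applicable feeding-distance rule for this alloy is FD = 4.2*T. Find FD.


Formula: FD = 4.2 * T  (riser feeding-distance rule)
FD = 4.2 * 5.61 cm = 23.5620 cm

Final answer: 23.5620 cm


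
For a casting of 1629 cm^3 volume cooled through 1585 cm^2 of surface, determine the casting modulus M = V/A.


Formula: Casting Modulus M = V / A
M = 1629 cm^3 / 1585 cm^2 = 1.0278 cm

1.0278 cm


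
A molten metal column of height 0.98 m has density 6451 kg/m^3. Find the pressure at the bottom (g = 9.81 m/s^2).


Formula: P = rho * g * h
rho * g = 6451 * 9.81 = 63284.31 N/m^3
P = 63284.31 * 0.98 = 62018.6238 Pa

Answer: 62018.6238 Pa


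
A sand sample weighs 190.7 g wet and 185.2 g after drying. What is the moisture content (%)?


Formula: MC = (W_wet - W_dry) / W_wet * 100
Water mass = 190.7 - 185.2 = 5.5 g
MC = 5.5 / 190.7 * 100 = 2.8841%


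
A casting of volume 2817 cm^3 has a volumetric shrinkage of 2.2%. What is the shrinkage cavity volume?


Formula: V_shrink = V_casting * shrinkage_pct / 100
V_shrink = 2817 cm^3 * 2.2 / 100 = 61.9740 cm^3

Answer: 61.9740 cm^3


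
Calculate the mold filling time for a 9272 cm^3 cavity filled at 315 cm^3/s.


Formula: t_fill = V_mold / Q_flow
t = 9272 cm^3 / 315 cm^3/s = 29.4349 s

29.4349 s


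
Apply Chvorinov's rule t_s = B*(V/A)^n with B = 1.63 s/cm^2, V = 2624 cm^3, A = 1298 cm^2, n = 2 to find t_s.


Formula: t_s = B * (V/A)^n  (Chvorinov's rule, n=2)
Modulus M = V/A = 2624/1298 = 2.021572 cm
M^2 = 2.021572^2 = 4.086753 cm^2
t_s = 1.63 * 4.086753 = 6.6614 s

Final answer: 6.6614 s


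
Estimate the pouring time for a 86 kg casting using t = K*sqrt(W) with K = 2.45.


Formula: t = K * sqrt(W)
sqrt(W) = sqrt(86) = 9.27362
t = 2.45 * 9.27362 = 22.7204 s


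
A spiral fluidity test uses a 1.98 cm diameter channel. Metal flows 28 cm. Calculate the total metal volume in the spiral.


Formula: V = pi * (d/2)^2 * L  (cylinder volume)
Radius = 1.98/2 = 0.99 cm
V = pi * 0.99^2 * 28 = 86.2141 cm^3

86.2141 cm^3


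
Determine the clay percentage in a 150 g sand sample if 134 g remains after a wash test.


Formula: Clay% = (W_total - W_washed) / W_total * 100
Clay mass = 150 - 134 = 16 g
Clay% = 16 / 150 * 100 = 10.6667%


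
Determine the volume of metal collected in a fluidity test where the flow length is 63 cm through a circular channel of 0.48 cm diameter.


Formula: V = pi * (d/2)^2 * L  (cylinder volume)
Radius = 0.48/2 = 0.24 cm
V = pi * 0.24^2 * 63 = 11.4002 cm^3

Final answer: 11.4002 cm^3


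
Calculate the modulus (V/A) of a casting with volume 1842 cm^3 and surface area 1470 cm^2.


Formula: Casting Modulus M = V / A
M = 1842 cm^3 / 1470 cm^2 = 1.2531 cm

1.2531 cm


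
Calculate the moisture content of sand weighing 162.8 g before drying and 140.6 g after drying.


Formula: MC = (W_wet - W_dry) / W_wet * 100
Water mass = 162.8 - 140.6 = 22.2 g
MC = 22.2 / 162.8 * 100 = 13.6364%

13.6364%


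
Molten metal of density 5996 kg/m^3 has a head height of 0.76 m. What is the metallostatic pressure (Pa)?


Formula: P = rho * g * h
rho * g = 5996 * 9.81 = 58820.76 N/m^3
P = 58820.76 * 0.76 = 44703.7776 Pa


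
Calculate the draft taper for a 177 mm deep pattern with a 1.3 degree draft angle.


Formula: taper = depth * tan(draft_angle)
tan(1.3 deg) = 0.0226932
taper = 177 mm * 0.0226932 = 4.0167 mm

4.0167 mm


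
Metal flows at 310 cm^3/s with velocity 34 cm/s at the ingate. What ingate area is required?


Formula: A_ingate = Q / v  (continuity equation)
A = 310 cm^3/s / 34 cm/s = 9.1176 cm^2

Final answer: 9.1176 cm^2


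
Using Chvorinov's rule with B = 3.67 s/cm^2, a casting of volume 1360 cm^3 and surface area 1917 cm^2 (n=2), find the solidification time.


Formula: t_s = B * (V/A)^n  (Chvorinov's rule, n=2)
Modulus M = V/A = 1360/1917 = 0.709442 cm
M^2 = 0.709442^2 = 0.503308 cm^2
t_s = 3.67 * 0.503308 = 1.8471 s


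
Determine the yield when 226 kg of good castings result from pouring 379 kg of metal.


Formula: Casting Yield = (W_good / W_total) * 100
Yield = (226 kg / 379 kg) * 100 = 59.6306%


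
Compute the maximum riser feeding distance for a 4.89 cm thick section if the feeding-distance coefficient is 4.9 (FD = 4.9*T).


Formula: FD = 4.9 * T  (riser feeding-distance rule)
FD = 4.9 * 4.89 cm = 23.9610 cm


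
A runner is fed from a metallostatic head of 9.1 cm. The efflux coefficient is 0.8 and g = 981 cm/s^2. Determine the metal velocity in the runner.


Formula: v = Cd * sqrt(2 * g * h)  (Torricelli with discharge coefficient)
2*g*h = 2 * 981 * 9.1 = 17854.2 cm^2/s^2
sqrt(17854.2) = 133.61961 cm/s
v = 0.8 * 133.61961 = 106.8957 cm/s

Final answer: 106.8957 cm/s


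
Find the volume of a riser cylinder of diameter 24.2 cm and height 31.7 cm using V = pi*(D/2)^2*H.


Formula: V = pi * (D/2)^2 * H  (cylinder volume)
Radius = D/2 = 24.2/2 = 12.1 cm
V = pi * 12.1^2 * 31.7 = 14580.7504 cm^3

14580.7504 cm^3


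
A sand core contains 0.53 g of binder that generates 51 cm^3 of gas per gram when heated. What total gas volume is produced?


Formula: V_gas = W_binder * gas_evolution_rate
V = 0.53 g * 51 cm^3/g = 27.0300 cm^3


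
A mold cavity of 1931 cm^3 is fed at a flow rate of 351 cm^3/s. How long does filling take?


Formula: t_fill = V_mold / Q_flow
t = 1931 cm^3 / 351 cm^3/s = 5.5014 s

5.5014 s


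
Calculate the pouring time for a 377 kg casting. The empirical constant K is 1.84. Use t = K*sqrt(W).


Formula: t = K * sqrt(W)
sqrt(W) = sqrt(377) = 19.41649
t = 1.84 * 19.41649 = 35.7263 s

Final answer: 35.7263 s


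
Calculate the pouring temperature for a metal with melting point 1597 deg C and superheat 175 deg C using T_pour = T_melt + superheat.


Formula: T_pour = T_melt + Superheat
T_pour = 1597 + 175 = 1772 deg C


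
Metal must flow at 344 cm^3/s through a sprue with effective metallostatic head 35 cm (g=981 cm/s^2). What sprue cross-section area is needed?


Formula: v = sqrt(2*g*h), A = Q/v
Velocity: v = sqrt(2 * 981 * 35) = sqrt(68670) = 262.0496 cm/s
Sprue area: A = Q / v = 344 / 262.0496 = 1.3127 cm^2


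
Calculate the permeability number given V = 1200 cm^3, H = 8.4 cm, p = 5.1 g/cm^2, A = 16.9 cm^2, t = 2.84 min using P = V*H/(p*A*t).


Formula: Permeability Number P = (V * H) / (p * A * t)
Numerator: V * H = 1200 * 8.4 = 10080.0
Denominator: p * A * t = 5.1 * 16.9 * 2.84 = 244.7796
P = 10080.0 / 244.7796 = 41.1799

Final answer: 41.1799


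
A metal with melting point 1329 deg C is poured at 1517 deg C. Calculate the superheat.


Formula: Superheat = T_pour - T_melt
Superheat = 1517 - 1329 = 188 deg C

Final answer: 188 deg C


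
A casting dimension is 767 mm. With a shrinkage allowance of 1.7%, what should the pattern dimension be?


Formula: L_pattern = L_casting * (1 + shrinkage_rate/100)
Shrinkage factor = 1 + 1.7/100 = 1.017
L_pattern = 767 mm * 1.017 = 780.0390 mm

Answer: 780.0390 mm


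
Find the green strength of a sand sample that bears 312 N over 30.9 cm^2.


Formula: Compressive Strength = Force / Area
Strength = 312 N / 30.9 cm^2 = 10.0971 N/cm^2

10.0971 N/cm^2


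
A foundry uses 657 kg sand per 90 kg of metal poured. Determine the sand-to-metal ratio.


Formula: Sand-to-Metal Ratio = W_sand / W_metal
Ratio = 657 kg / 90 kg = 7.3000

7.3000


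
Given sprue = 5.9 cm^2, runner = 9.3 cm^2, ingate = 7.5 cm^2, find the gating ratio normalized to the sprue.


Sprue:Runner:Ingate = 1 : 9.3/5.9 : 7.5/5.9 = 1:1.58:1.27

Final answer: 1:1.58:1.27


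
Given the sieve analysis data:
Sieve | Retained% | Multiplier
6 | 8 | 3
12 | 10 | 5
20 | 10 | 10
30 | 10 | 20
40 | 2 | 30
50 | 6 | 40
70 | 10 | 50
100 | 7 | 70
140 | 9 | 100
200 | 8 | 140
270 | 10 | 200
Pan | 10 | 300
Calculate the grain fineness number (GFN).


Formula: GFN = sum(pct * multiplier) / sum(pct)
sum(pct * multiplier) = 8684
sum(pct) = 100
GFN = 8684 / 100 = 86.84

Final answer: 86.84


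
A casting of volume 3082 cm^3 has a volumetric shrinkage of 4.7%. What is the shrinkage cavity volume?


Formula: V_shrink = V_casting * shrinkage_pct / 100
V_shrink = 3082 cm^3 * 4.7 / 100 = 144.8540 cm^3

Final answer: 144.8540 cm^3


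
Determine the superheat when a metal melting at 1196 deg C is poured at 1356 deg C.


Formula: Superheat = T_pour - T_melt
Superheat = 1356 - 1196 = 160 deg C

Answer: 160 deg C


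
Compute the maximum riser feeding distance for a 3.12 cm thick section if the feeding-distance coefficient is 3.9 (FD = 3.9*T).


Formula: FD = 3.9 * T  (riser feeding-distance rule)
FD = 3.9 * 3.12 cm = 12.1680 cm

Answer: 12.1680 cm


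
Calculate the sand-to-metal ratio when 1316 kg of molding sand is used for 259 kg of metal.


Formula: Sand-to-Metal Ratio = W_sand / W_metal
Ratio = 1316 kg / 259 kg = 5.0811


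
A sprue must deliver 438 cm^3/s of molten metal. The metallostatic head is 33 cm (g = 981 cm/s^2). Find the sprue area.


Formula: v = sqrt(2*g*h), A = Q/v
Velocity: v = sqrt(2 * 981 * 33) = sqrt(64746) = 254.4524 cm/s
Sprue area: A = Q / v = 438 / 254.4524 = 1.7213 cm^2

Answer: 1.7213 cm^2


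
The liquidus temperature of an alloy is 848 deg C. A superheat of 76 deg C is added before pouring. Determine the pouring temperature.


Formula: T_pour = T_melt + Superheat
T_pour = 848 + 76 = 924 deg C


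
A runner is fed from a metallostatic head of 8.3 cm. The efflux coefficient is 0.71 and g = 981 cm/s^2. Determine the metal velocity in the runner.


Formula: v = Cd * sqrt(2 * g * h)  (Torricelli with discharge coefficient)
2*g*h = 2 * 981 * 8.3 = 16284.6 cm^2/s^2
sqrt(16284.6) = 127.61113 cm/s
v = 0.71 * 127.61113 = 90.6039 cm/s

Answer: 90.6039 cm/s


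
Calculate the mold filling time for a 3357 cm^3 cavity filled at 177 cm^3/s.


Formula: t_fill = V_mold / Q_flow
t = 3357 cm^3 / 177 cm^3/s = 18.9661 s

Answer: 18.9661 s


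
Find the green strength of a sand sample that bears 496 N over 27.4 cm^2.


Formula: Compressive Strength = Force / Area
Strength = 496 N / 27.4 cm^2 = 18.1022 N/cm^2

Final answer: 18.1022 N/cm^2


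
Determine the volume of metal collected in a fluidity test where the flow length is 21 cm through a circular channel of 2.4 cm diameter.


Formula: V = pi * (d/2)^2 * L  (cylinder volume)
Radius = 2.4/2 = 1.2 cm
V = pi * 1.2^2 * 21 = 95.0018 cm^3

95.0018 cm^3


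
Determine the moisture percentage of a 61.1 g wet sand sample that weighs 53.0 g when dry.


Formula: MC = (W_wet - W_dry) / W_wet * 100
Water mass = 61.1 - 53.0 = 8.1 g
MC = 8.1 / 61.1 * 100 = 13.2570%


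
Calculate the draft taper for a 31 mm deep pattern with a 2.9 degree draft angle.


Formula: taper = depth * tan(draft_angle)
tan(2.9 deg) = 0.0506578
taper = 31 mm * 0.0506578 = 1.5704 mm

1.5704 mm


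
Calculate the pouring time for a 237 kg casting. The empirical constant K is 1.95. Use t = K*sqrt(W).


Formula: t = K * sqrt(W)
sqrt(W) = sqrt(237) = 15.39480
t = 1.95 * 15.39480 = 30.0199 s

Final answer: 30.0199 s


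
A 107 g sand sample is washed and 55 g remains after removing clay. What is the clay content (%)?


Formula: Clay% = (W_total - W_washed) / W_total * 100
Clay mass = 107 - 55 = 52 g
Clay% = 52 / 107 * 100 = 48.5981%

Final answer: 48.5981%


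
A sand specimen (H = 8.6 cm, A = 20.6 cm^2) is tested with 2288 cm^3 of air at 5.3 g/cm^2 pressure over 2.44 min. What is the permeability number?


Formula: Permeability Number P = (V * H) / (p * A * t)
Numerator: V * H = 2288 * 8.6 = 19676.8
Denominator: p * A * t = 5.3 * 20.6 * 2.44 = 266.3992
P = 19676.8 / 266.3992 = 73.8621

73.8621


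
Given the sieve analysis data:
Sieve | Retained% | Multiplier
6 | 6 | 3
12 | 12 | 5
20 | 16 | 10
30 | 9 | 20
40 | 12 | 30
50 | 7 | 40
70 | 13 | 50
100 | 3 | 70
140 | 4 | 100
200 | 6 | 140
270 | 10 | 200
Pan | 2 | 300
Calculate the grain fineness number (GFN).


Formula: GFN = sum(pct * multiplier) / sum(pct)
sum(pct * multiplier) = 5758
sum(pct) = 100
GFN = 5758 / 100 = 57.58


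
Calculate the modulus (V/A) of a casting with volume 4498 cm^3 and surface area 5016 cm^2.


Formula: Casting Modulus M = V / A
M = 4498 cm^3 / 5016 cm^2 = 0.8967 cm


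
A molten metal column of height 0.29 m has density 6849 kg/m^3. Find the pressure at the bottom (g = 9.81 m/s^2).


Formula: P = rho * g * h
rho * g = 6849 * 9.81 = 67188.69 N/m^3
P = 67188.69 * 0.29 = 19484.7201 Pa

Final answer: 19484.7201 Pa


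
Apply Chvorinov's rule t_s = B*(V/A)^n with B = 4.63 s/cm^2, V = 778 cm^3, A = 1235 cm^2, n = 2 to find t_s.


Formula: t_s = B * (V/A)^n  (Chvorinov's rule, n=2)
Modulus M = V/A = 778/1235 = 0.629960 cm
M^2 = 0.629960^2 = 0.396850 cm^2
t_s = 4.63 * 0.396850 = 1.8374 s

Final answer: 1.8374 s


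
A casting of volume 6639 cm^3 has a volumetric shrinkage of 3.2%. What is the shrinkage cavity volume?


Formula: V_shrink = V_casting * shrinkage_pct / 100
V_shrink = 6639 cm^3 * 3.2 / 100 = 212.4480 cm^3

Answer: 212.4480 cm^3


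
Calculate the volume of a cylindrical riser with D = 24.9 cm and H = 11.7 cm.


Formula: V = pi * (D/2)^2 * H  (cylinder volume)
Radius = D/2 = 24.9/2 = 12.45 cm
V = pi * 12.45^2 * 11.7 = 5697.3702 cm^3


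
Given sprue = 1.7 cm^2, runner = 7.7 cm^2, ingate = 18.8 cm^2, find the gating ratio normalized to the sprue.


Sprue:Runner:Ingate = 1 : 7.7/1.7 : 18.8/1.7 = 1:4.53:11.06

1:4.53:11.06


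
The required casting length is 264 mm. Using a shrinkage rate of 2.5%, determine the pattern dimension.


Formula: L_pattern = L_casting * (1 + shrinkage_rate/100)
Shrinkage factor = 1 + 2.5/100 = 1.025
L_pattern = 264 mm * 1.025 = 270.6000 mm

270.6000 mm


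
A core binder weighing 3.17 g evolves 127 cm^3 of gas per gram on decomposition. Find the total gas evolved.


Formula: V_gas = W_binder * gas_evolution_rate
V = 3.17 g * 127 cm^3/g = 402.5900 cm^3


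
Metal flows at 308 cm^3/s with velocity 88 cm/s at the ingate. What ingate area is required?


Formula: A_ingate = Q / v  (continuity equation)
A = 308 cm^3/s / 88 cm/s = 3.5000 cm^2

Answer: 3.5000 cm^2


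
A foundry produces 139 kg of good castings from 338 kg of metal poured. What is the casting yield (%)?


Formula: Casting Yield = (W_good / W_total) * 100
Yield = (139 kg / 338 kg) * 100 = 41.1243%


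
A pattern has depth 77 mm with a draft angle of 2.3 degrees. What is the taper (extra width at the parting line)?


Formula: taper = depth * tan(draft_angle)
tan(2.3 deg) = 0.0401641
taper = 77 mm * 0.0401641 = 3.0926 mm


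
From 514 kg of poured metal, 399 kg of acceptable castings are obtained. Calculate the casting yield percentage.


Formula: Casting Yield = (W_good / W_total) * 100
Yield = (399 kg / 514 kg) * 100 = 77.6265%

77.6265%


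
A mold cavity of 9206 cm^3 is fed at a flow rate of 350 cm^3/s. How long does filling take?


Formula: t_fill = V_mold / Q_flow
t = 9206 cm^3 / 350 cm^3/s = 26.3029 s

Answer: 26.3029 s


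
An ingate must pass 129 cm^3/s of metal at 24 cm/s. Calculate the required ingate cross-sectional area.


Formula: A_ingate = Q / v  (continuity equation)
A = 129 cm^3/s / 24 cm/s = 5.3750 cm^2


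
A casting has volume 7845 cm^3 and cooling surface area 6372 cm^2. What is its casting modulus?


Formula: Casting Modulus M = V / A
M = 7845 cm^3 / 6372 cm^2 = 1.2312 cm

1.2312 cm


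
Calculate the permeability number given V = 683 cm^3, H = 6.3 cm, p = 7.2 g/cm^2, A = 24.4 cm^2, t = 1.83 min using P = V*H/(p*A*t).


Formula: Permeability Number P = (V * H) / (p * A * t)
Numerator: V * H = 683 * 6.3 = 4302.9
Denominator: p * A * t = 7.2 * 24.4 * 1.83 = 321.4944
P = 4302.9 / 321.4944 = 13.3841

13.3841


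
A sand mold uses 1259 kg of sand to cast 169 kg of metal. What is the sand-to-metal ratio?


Formula: Sand-to-Metal Ratio = W_sand / W_metal
Ratio = 1259 kg / 169 kg = 7.4497

Answer: 7.4497


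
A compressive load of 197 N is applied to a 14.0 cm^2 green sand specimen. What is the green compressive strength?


Formula: Compressive Strength = Force / Area
Strength = 197 N / 14.0 cm^2 = 14.0714 N/cm^2


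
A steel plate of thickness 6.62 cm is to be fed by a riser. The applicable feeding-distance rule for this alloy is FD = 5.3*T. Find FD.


Formula: FD = 5.3 * T  (riser feeding-distance rule)
FD = 5.3 * 6.62 cm = 35.0860 cm

Final answer: 35.0860 cm


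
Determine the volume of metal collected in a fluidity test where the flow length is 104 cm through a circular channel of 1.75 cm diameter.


Formula: V = pi * (d/2)^2 * L  (cylinder volume)
Radius = 1.75/2 = 0.875 cm
V = pi * 0.875^2 * 104 = 250.1493 cm^3


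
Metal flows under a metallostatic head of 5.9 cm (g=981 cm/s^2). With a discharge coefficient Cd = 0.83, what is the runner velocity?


Formula: v = Cd * sqrt(2 * g * h)  (Torricelli with discharge coefficient)
2*g*h = 2 * 981 * 5.9 = 11575.8 cm^2/s^2
sqrt(11575.8) = 107.59089 cm/s
v = 0.83 * 107.59089 = 89.3004 cm/s


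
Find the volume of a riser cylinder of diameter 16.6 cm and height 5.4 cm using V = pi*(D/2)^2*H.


Formula: V = pi * (D/2)^2 * H  (cylinder volume)
Radius = D/2 = 16.6/2 = 8.3 cm
V = pi * 8.3^2 * 5.4 = 1168.6913 cm^3

Answer: 1168.6913 cm^3


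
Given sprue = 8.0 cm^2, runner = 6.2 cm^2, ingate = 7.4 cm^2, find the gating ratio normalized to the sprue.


Sprue:Runner:Ingate = 1 : 6.2/8.0 : 7.4/8.0 = 1:0.78:0.93

Final answer: 1:0.78:0.93


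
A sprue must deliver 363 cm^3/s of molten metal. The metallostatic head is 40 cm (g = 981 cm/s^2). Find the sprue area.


Formula: v = sqrt(2*g*h), A = Q/v
Velocity: v = sqrt(2 * 981 * 40) = sqrt(78480) = 280.1428 cm/s
Sprue area: A = Q / v = 363 / 280.1428 = 1.2958 cm^2


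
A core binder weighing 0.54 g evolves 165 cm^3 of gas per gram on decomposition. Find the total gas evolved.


Formula: V_gas = W_binder * gas_evolution_rate
V = 0.54 g * 165 cm^3/g = 89.1000 cm^3


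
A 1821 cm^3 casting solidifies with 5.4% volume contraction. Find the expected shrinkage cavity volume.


Formula: V_shrink = V_casting * shrinkage_pct / 100
V_shrink = 1821 cm^3 * 5.4 / 100 = 98.3340 cm^3


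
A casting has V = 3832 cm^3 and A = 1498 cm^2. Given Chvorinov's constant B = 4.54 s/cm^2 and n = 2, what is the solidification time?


Formula: t_s = B * (V/A)^n  (Chvorinov's rule, n=2)
Modulus M = V/A = 3832/1498 = 2.558077 cm
M^2 = 2.558077^2 = 6.543758 cm^2
t_s = 4.54 * 6.543758 = 29.7087 s

29.7087 s


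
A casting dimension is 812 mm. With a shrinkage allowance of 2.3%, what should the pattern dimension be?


Formula: L_pattern = L_casting * (1 + shrinkage_rate/100)
Shrinkage factor = 1 + 2.3/100 = 1.023
L_pattern = 812 mm * 1.023 = 830.6760 mm

830.6760 mm


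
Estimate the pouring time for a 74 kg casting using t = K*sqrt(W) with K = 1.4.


Formula: t = K * sqrt(W)
sqrt(W) = sqrt(74) = 8.60233
t = 1.4 * 8.60233 = 12.0433 s

12.0433 s


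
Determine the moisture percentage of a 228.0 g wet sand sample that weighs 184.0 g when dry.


Formula: MC = (W_wet - W_dry) / W_wet * 100
Water mass = 228.0 - 184.0 = 44.0 g
MC = 44.0 / 228.0 * 100 = 19.2982%


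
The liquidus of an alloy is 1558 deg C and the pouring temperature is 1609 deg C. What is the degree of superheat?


Formula: Superheat = T_pour - T_melt
Superheat = 1609 - 1558 = 51 deg C

51 deg C


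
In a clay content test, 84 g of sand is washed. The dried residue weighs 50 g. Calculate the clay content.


Formula: Clay% = (W_total - W_washed) / W_total * 100
Clay mass = 84 - 50 = 34 g
Clay% = 34 / 84 * 100 = 40.4762%


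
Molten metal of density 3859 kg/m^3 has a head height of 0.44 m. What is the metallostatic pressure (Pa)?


Formula: P = rho * g * h
rho * g = 3859 * 9.81 = 37856.79 N/m^3
P = 37856.79 * 0.44 = 16656.9876 Pa


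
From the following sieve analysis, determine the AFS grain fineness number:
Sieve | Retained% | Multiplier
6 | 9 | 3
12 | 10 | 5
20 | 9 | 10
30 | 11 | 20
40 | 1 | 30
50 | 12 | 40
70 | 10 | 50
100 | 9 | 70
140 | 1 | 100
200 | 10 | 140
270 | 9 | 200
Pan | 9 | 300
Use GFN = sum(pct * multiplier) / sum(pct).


Formula: GFN = sum(pct * multiplier) / sum(pct)
sum(pct * multiplier) = 8027
sum(pct) = 100
GFN = 8027 / 100 = 80.27

Final answer: 80.27


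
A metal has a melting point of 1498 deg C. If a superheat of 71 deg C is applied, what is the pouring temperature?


Formula: T_pour = T_melt + Superheat
T_pour = 1498 + 71 = 1569 deg C

1569 deg C


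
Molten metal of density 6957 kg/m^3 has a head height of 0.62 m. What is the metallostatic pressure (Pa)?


Formula: P = rho * g * h
rho * g = 6957 * 9.81 = 68248.17 N/m^3
P = 68248.17 * 0.62 = 42313.8654 Pa

Final answer: 42313.8654 Pa


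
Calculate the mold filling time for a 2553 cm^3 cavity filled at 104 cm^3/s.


Formula: t_fill = V_mold / Q_flow
t = 2553 cm^3 / 104 cm^3/s = 24.5481 s

24.5481 s


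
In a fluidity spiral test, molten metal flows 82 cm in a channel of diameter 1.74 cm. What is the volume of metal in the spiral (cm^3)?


Formula: V = pi * (d/2)^2 * L  (cylinder volume)
Radius = 1.74/2 = 0.87 cm
V = pi * 0.87^2 * 82 = 194.9855 cm^3

Answer: 194.9855 cm^3


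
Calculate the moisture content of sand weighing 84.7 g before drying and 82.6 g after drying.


Formula: MC = (W_wet - W_dry) / W_wet * 100
Water mass = 84.7 - 82.6 = 2.1 g
MC = 2.1 / 84.7 * 100 = 2.4793%

Answer: 2.4793%


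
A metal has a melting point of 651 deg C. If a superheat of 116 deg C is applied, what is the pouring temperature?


Formula: T_pour = T_melt + Superheat
T_pour = 651 + 116 = 767 deg C


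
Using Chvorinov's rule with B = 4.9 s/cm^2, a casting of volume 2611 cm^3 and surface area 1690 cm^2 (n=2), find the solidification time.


Formula: t_s = B * (V/A)^n  (Chvorinov's rule, n=2)
Modulus M = V/A = 2611/1690 = 1.544970 cm
M^2 = 1.544970^2 = 2.386932 cm^2
t_s = 4.9 * 2.386932 = 11.6960 s

11.6960 s


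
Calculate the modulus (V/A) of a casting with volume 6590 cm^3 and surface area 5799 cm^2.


Formula: Casting Modulus M = V / A
M = 6590 cm^3 / 5799 cm^2 = 1.1364 cm


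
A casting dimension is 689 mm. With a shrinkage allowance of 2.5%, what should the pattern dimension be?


Formula: L_pattern = L_casting * (1 + shrinkage_rate/100)
Shrinkage factor = 1 + 2.5/100 = 1.025
L_pattern = 689 mm * 1.025 = 706.2250 mm

706.2250 mm


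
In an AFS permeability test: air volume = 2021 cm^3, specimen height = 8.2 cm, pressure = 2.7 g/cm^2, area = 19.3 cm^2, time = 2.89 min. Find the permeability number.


Formula: Permeability Number P = (V * H) / (p * A * t)
Numerator: V * H = 2021 * 8.2 = 16572.2
Denominator: p * A * t = 2.7 * 19.3 * 2.89 = 150.5979
P = 16572.2 / 150.5979 = 110.0427


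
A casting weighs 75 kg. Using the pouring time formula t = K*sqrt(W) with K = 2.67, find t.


Formula: t = K * sqrt(W)
sqrt(W) = sqrt(75) = 8.66025
t = 2.67 * 8.66025 = 23.1229 s

Answer: 23.1229 s


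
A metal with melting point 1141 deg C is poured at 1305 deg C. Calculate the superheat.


Formula: Superheat = T_pour - T_melt
Superheat = 1305 - 1141 = 164 deg C


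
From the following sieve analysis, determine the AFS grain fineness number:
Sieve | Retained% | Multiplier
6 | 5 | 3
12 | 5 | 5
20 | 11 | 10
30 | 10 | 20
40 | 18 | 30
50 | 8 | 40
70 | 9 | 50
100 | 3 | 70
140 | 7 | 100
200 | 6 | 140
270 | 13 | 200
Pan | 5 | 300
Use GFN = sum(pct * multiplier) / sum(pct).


Formula: GFN = sum(pct * multiplier) / sum(pct)
sum(pct * multiplier) = 7510
sum(pct) = 100
GFN = 7510 / 100 = 75.10

75.10


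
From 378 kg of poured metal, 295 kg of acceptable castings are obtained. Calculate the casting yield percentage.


Formula: Casting Yield = (W_good / W_total) * 100
Yield = (295 kg / 378 kg) * 100 = 78.0423%

78.0423%


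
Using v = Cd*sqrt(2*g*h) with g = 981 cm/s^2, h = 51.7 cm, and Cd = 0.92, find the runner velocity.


Formula: v = Cd * sqrt(2 * g * h)  (Torricelli with discharge coefficient)
2*g*h = 2 * 981 * 51.7 = 101435.4 cm^2/s^2
sqrt(101435.4) = 318.48925 cm/s
v = 0.92 * 318.48925 = 293.0101 cm/s

293.0101 cm/s


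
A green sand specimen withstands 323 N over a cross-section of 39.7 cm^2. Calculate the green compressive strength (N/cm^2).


Formula: Compressive Strength = Force / Area
Strength = 323 N / 39.7 cm^2 = 8.1360 N/cm^2

8.1360 N/cm^2


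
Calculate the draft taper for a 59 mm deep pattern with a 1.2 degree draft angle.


Formula: taper = depth * tan(draft_angle)
tan(1.2 deg) = 0.0209470
taper = 59 mm * 0.0209470 = 1.2359 mm

1.2359 mm


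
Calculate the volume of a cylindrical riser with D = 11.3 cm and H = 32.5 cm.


Formula: V = pi * (D/2)^2 * H  (cylinder volume)
Radius = D/2 = 11.3/2 = 5.65 cm
V = pi * 5.65^2 * 32.5 = 3259.3435 cm^3

Final answer: 3259.3435 cm^3


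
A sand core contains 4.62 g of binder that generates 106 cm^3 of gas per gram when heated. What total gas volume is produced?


Formula: V_gas = W_binder * gas_evolution_rate
V = 4.62 g * 106 cm^3/g = 489.7200 cm^3

Final answer: 489.7200 cm^3


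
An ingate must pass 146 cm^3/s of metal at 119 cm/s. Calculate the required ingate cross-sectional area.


Formula: A_ingate = Q / v  (continuity equation)
A = 146 cm^3/s / 119 cm/s = 1.2269 cm^2

Answer: 1.2269 cm^2


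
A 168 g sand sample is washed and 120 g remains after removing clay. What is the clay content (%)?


Formula: Clay% = (W_total - W_washed) / W_total * 100
Clay mass = 168 - 120 = 48 g
Clay% = 48 / 168 * 100 = 28.5714%

28.5714%


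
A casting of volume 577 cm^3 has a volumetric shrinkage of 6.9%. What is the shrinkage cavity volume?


Formula: V_shrink = V_casting * shrinkage_pct / 100
V_shrink = 577 cm^3 * 6.9 / 100 = 39.8130 cm^3

Final answer: 39.8130 cm^3


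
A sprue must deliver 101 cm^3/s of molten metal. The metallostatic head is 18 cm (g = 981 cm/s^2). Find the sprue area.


Formula: v = sqrt(2*g*h), A = Q/v
Velocity: v = sqrt(2 * 981 * 18) = sqrt(35316) = 187.9255 cm/s
Sprue area: A = Q / v = 101 / 187.9255 = 0.5374 cm^2

Answer: 0.5374 cm^2


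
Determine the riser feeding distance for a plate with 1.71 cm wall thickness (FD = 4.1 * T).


Formula: FD = 4.1 * T  (riser feeding-distance rule)
FD = 4.1 * 1.71 cm = 7.0110 cm

7.0110 cm


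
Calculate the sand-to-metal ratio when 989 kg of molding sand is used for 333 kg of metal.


Formula: Sand-to-Metal Ratio = W_sand / W_metal
Ratio = 989 kg / 333 kg = 2.9700


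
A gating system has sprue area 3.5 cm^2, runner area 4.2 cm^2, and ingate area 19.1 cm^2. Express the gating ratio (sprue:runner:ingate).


Sprue:Runner:Ingate = 1 : 4.2/3.5 : 19.1/3.5 = 1:1.20:5.46


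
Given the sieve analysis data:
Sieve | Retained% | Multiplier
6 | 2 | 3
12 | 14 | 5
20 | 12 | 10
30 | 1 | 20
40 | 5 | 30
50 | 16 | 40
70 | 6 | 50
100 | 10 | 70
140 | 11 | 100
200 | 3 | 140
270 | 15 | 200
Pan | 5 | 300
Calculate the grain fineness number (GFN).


Formula: GFN = sum(pct * multiplier) / sum(pct)
sum(pct * multiplier) = 8026
sum(pct) = 100
GFN = 8026 / 100 = 80.26


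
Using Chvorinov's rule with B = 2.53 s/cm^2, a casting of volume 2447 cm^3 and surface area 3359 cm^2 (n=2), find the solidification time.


Formula: t_s = B * (V/A)^n  (Chvorinov's rule, n=2)
Modulus M = V/A = 2447/3359 = 0.728491 cm
M^2 = 0.728491^2 = 0.530699 cm^2
t_s = 2.53 * 0.530699 = 1.3427 s

Answer: 1.3427 s


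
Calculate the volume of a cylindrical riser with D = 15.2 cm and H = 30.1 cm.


Formula: V = pi * (D/2)^2 * H  (cylinder volume)
Radius = D/2 = 15.2/2 = 7.6 cm
V = pi * 7.6^2 * 30.1 = 5461.8976 cm^3

Answer: 5461.8976 cm^3


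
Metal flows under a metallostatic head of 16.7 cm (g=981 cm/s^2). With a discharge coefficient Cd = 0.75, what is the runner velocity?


Formula: v = Cd * sqrt(2 * g * h)  (Torricelli with discharge coefficient)
2*g*h = 2 * 981 * 16.7 = 32765.4 cm^2/s^2
sqrt(32765.4) = 181.01215 cm/s
v = 0.75 * 181.01215 = 135.7591 cm/s

135.7591 cm/s


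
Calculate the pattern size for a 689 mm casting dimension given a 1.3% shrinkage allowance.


Formula: L_pattern = L_casting * (1 + shrinkage_rate/100)
Shrinkage factor = 1 + 1.3/100 = 1.013
L_pattern = 689 mm * 1.013 = 697.9570 mm


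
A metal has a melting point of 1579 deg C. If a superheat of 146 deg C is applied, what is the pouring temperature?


Formula: T_pour = T_melt + Superheat
T_pour = 1579 + 146 = 1725 deg C

1725 deg C


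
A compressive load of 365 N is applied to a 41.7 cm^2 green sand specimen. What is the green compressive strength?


Formula: Compressive Strength = Force / Area
Strength = 365 N / 41.7 cm^2 = 8.7530 N/cm^2

Final answer: 8.7530 N/cm^2


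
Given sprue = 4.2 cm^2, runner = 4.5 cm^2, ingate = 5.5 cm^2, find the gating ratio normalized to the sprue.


Sprue:Runner:Ingate = 1 : 4.5/4.2 : 5.5/4.2 = 1:1.07:1.31

1:1.07:1.31


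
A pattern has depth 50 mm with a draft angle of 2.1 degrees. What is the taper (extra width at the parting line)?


Formula: taper = depth * tan(draft_angle)
tan(2.1 deg) = 0.0366683
taper = 50 mm * 0.0366683 = 1.8334 mm

Final answer: 1.8334 mm


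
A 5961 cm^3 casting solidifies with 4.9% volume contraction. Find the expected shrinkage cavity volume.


Formula: V_shrink = V_casting * shrinkage_pct / 100
V_shrink = 5961 cm^3 * 4.9 / 100 = 292.0890 cm^3

Answer: 292.0890 cm^3


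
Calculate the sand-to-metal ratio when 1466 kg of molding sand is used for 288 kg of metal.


Formula: Sand-to-Metal Ratio = W_sand / W_metal
Ratio = 1466 kg / 288 kg = 5.0903

Answer: 5.0903


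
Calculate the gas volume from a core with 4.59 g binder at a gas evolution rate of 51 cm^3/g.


Formula: V_gas = W_binder * gas_evolution_rate
V = 4.59 g * 51 cm^3/g = 234.0900 cm^3

234.0900 cm^3


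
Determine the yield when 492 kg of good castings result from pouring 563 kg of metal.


Formula: Casting Yield = (W_good / W_total) * 100
Yield = (492 kg / 563 kg) * 100 = 87.3890%

Final answer: 87.3890%


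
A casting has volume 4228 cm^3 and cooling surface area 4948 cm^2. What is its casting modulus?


Formula: Casting Modulus M = V / A
M = 4228 cm^3 / 4948 cm^2 = 0.8545 cm


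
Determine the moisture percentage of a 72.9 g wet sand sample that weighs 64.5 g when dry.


Formula: MC = (W_wet - W_dry) / W_wet * 100
Water mass = 72.9 - 64.5 = 8.4 g
MC = 8.4 / 72.9 * 100 = 11.5226%

Final answer: 11.5226%


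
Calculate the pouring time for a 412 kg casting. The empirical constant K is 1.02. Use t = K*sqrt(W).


Formula: t = K * sqrt(W)
sqrt(W) = sqrt(412) = 20.29778
t = 1.02 * 20.29778 = 20.7037 s

20.7037 s


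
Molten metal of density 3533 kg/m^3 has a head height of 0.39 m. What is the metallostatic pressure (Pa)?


Formula: P = rho * g * h
rho * g = 3533 * 9.81 = 34658.73 N/m^3
P = 34658.73 * 0.39 = 13516.9047 Pa

Answer: 13516.9047 Pa


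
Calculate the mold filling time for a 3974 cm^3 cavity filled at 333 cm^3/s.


Formula: t_fill = V_mold / Q_flow
t = 3974 cm^3 / 333 cm^3/s = 11.9339 s

Final answer: 11.9339 s


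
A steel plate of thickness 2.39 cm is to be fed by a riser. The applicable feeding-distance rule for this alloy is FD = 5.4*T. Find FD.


Formula: FD = 5.4 * T  (riser feeding-distance rule)
FD = 5.4 * 2.39 cm = 12.9060 cm
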